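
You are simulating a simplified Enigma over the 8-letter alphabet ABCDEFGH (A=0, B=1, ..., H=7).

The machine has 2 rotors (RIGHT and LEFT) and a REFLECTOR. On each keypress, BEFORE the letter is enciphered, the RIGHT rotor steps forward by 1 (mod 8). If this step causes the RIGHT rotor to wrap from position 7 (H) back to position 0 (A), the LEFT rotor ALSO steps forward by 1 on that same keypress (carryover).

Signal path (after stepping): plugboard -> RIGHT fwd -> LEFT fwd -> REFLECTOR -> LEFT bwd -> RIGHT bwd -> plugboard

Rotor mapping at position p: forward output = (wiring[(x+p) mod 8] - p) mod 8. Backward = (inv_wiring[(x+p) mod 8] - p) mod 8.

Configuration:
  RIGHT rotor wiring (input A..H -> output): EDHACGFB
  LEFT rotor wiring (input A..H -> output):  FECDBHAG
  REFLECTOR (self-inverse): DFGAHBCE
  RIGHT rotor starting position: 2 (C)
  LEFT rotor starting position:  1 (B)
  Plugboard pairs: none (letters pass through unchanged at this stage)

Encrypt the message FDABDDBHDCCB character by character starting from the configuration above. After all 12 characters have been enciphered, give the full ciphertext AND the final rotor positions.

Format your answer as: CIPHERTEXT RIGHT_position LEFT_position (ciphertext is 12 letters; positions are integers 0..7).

Char 1 ('F'): step: R->3, L=1; F->plug->F->R->B->L->B->refl->F->L'->G->R'->E->plug->E
Char 2 ('D'): step: R->4, L=1; D->plug->D->R->F->L->H->refl->E->L'->H->R'->F->plug->F
Char 3 ('A'): step: R->5, L=1; A->plug->A->R->B->L->B->refl->F->L'->G->R'->E->plug->E
Char 4 ('B'): step: R->6, L=1; B->plug->B->R->D->L->A->refl->D->L'->A->R'->H->plug->H
Char 5 ('D'): step: R->7, L=1; D->plug->D->R->A->L->D->refl->A->L'->D->R'->F->plug->F
Char 6 ('D'): step: R->0, L->2 (L advanced); D->plug->D->R->A->L->A->refl->D->L'->G->R'->F->plug->F
Char 7 ('B'): step: R->1, L=2; B->plug->B->R->G->L->D->refl->A->L'->A->R'->G->plug->G
Char 8 ('H'): step: R->2, L=2; H->plug->H->R->B->L->B->refl->F->L'->D->R'->E->plug->E
Char 9 ('D'): step: R->3, L=2; D->plug->D->R->C->L->H->refl->E->L'->F->R'->A->plug->A
Char 10 ('C'): step: R->4, L=2; C->plug->C->R->B->L->B->refl->F->L'->D->R'->G->plug->G
Char 11 ('C'): step: R->5, L=2; C->plug->C->R->E->L->G->refl->C->L'->H->R'->D->plug->D
Char 12 ('B'): step: R->6, L=2; B->plug->B->R->D->L->F->refl->B->L'->B->R'->E->plug->E
Final: ciphertext=EFEHFFGEAGDE, RIGHT=6, LEFT=2

Answer: EFEHFFGEAGDE 6 2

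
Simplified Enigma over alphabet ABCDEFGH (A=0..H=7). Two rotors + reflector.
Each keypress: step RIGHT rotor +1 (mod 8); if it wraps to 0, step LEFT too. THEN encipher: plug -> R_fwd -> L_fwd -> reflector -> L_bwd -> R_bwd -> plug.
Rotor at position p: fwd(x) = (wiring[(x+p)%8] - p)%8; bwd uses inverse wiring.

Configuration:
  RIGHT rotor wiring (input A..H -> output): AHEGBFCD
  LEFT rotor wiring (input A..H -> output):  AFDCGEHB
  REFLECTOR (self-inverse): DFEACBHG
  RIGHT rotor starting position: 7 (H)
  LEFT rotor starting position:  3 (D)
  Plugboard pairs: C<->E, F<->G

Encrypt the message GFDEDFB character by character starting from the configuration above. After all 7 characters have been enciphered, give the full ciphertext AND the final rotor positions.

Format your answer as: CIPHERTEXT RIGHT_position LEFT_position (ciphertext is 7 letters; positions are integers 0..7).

Char 1 ('G'): step: R->0, L->4 (L advanced); G->plug->F->R->F->L->B->refl->F->L'->D->R'->H->plug->H
Char 2 ('F'): step: R->1, L=4; F->plug->G->R->C->L->D->refl->A->L'->B->R'->F->plug->G
Char 3 ('D'): step: R->2, L=4; D->plug->D->R->D->L->F->refl->B->L'->F->R'->H->plug->H
Char 4 ('E'): step: R->3, L=4; E->plug->C->R->C->L->D->refl->A->L'->B->R'->H->plug->H
Char 5 ('D'): step: R->4, L=4; D->plug->D->R->H->L->G->refl->H->L'->G->R'->C->plug->E
Char 6 ('F'): step: R->5, L=4; F->plug->G->R->B->L->A->refl->D->L'->C->R'->E->plug->C
Char 7 ('B'): step: R->6, L=4; B->plug->B->R->F->L->B->refl->F->L'->D->R'->G->plug->F
Final: ciphertext=HGHHECF, RIGHT=6, LEFT=4

Answer: HGHHECF 6 4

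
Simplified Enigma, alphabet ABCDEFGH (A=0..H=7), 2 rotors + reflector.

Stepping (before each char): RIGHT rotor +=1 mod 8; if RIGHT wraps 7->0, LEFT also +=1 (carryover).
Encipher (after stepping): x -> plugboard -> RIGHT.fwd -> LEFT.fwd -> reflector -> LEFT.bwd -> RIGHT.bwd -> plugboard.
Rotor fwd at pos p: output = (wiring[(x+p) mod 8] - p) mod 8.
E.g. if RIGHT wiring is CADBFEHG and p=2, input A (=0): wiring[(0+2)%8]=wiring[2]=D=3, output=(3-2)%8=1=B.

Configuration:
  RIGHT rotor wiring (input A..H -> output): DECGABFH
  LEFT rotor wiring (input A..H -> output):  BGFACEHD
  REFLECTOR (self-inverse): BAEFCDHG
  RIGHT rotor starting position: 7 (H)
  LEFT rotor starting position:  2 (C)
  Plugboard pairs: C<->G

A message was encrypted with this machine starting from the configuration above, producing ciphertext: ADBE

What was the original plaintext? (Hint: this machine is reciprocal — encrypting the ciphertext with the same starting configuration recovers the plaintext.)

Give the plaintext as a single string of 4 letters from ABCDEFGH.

Answer: HAHD

Derivation:
Char 1 ('A'): step: R->0, L->3 (L advanced); A->plug->A->R->D->L->E->refl->C->L'->H->R'->H->plug->H
Char 2 ('D'): step: R->1, L=3; D->plug->D->R->H->L->C->refl->E->L'->D->R'->A->plug->A
Char 3 ('B'): step: R->2, L=3; B->plug->B->R->E->L->A->refl->B->L'->C->R'->H->plug->H
Char 4 ('E'): step: R->3, L=3; E->plug->E->R->E->L->A->refl->B->L'->C->R'->D->plug->D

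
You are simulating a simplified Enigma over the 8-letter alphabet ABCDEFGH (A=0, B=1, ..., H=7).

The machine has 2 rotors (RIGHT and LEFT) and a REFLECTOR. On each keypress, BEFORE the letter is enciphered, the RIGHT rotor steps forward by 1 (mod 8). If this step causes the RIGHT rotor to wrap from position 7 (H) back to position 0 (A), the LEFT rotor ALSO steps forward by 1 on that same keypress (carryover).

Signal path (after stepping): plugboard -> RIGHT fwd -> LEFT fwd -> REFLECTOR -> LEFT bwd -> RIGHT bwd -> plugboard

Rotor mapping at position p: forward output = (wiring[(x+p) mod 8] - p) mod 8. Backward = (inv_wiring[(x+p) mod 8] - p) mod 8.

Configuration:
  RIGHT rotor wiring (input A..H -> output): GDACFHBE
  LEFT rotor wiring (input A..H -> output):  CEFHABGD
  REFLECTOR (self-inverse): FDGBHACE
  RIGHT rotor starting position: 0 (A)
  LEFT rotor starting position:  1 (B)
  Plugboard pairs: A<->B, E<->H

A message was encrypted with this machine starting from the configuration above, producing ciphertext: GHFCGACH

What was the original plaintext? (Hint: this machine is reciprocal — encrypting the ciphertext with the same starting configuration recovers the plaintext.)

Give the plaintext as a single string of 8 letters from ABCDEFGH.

Answer: CAHGAHBC

Derivation:
Char 1 ('G'): step: R->1, L=1; G->plug->G->R->D->L->H->refl->E->L'->B->R'->C->plug->C
Char 2 ('H'): step: R->2, L=1; H->plug->E->R->H->L->B->refl->D->L'->A->R'->B->plug->A
Char 3 ('F'): step: R->3, L=1; F->plug->F->R->D->L->H->refl->E->L'->B->R'->E->plug->H
Char 4 ('C'): step: R->4, L=1; C->plug->C->R->F->L->F->refl->A->L'->E->R'->G->plug->G
Char 5 ('G'): step: R->5, L=1; G->plug->G->R->F->L->F->refl->A->L'->E->R'->B->plug->A
Char 6 ('A'): step: R->6, L=1; A->plug->B->R->G->L->C->refl->G->L'->C->R'->E->plug->H
Char 7 ('C'): step: R->7, L=1; C->plug->C->R->E->L->A->refl->F->L'->F->R'->A->plug->B
Char 8 ('H'): step: R->0, L->2 (L advanced); H->plug->E->R->F->L->B->refl->D->L'->A->R'->C->plug->C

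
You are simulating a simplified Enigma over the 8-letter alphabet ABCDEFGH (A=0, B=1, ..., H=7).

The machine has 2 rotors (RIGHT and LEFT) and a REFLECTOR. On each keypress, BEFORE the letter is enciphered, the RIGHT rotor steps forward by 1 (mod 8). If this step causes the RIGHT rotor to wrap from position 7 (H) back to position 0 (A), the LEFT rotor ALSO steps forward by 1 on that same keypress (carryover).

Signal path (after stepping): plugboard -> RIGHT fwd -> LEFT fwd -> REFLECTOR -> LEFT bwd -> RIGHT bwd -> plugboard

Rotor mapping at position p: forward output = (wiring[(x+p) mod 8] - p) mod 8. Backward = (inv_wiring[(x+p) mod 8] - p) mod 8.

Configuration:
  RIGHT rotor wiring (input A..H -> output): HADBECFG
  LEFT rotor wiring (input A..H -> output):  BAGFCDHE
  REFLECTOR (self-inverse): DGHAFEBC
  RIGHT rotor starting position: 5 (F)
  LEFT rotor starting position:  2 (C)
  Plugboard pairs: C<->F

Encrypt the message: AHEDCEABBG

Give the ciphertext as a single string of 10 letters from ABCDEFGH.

Answer: CCGHGAFFFH

Derivation:
Char 1 ('A'): step: R->6, L=2; A->plug->A->R->H->L->G->refl->B->L'->D->R'->F->plug->C
Char 2 ('H'): step: R->7, L=2; H->plug->H->R->G->L->H->refl->C->L'->F->R'->F->plug->C
Char 3 ('E'): step: R->0, L->3 (L advanced); E->plug->E->R->E->L->B->refl->G->L'->F->R'->G->plug->G
Char 4 ('D'): step: R->1, L=3; D->plug->D->R->D->L->E->refl->F->L'->G->R'->H->plug->H
Char 5 ('C'): step: R->2, L=3; C->plug->F->R->E->L->B->refl->G->L'->F->R'->G->plug->G
Char 6 ('E'): step: R->3, L=3; E->plug->E->R->D->L->E->refl->F->L'->G->R'->A->plug->A
Char 7 ('A'): step: R->4, L=3; A->plug->A->R->A->L->C->refl->H->L'->B->R'->C->plug->F
Char 8 ('B'): step: R->5, L=3; B->plug->B->R->A->L->C->refl->H->L'->B->R'->C->plug->F
Char 9 ('B'): step: R->6, L=3; B->plug->B->R->A->L->C->refl->H->L'->B->R'->C->plug->F
Char 10 ('G'): step: R->7, L=3; G->plug->G->R->D->L->E->refl->F->L'->G->R'->H->plug->H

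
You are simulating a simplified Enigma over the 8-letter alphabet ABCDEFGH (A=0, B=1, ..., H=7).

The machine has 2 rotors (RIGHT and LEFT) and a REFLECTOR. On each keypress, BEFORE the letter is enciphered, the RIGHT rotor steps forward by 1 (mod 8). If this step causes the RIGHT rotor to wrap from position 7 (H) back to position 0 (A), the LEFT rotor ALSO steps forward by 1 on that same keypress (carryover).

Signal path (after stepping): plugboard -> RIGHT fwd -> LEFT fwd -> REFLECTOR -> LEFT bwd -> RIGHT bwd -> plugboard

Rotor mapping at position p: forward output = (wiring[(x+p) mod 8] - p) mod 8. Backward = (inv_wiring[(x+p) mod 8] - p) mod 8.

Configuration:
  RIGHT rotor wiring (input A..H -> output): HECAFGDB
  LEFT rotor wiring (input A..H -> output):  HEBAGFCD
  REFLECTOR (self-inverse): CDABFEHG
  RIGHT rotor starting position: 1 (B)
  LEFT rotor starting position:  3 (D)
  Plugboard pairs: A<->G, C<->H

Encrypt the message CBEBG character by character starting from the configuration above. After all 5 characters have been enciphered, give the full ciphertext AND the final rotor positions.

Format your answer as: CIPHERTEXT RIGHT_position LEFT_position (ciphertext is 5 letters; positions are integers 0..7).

Char 1 ('C'): step: R->2, L=3; C->plug->H->R->C->L->C->refl->A->L'->E->R'->D->plug->D
Char 2 ('B'): step: R->3, L=3; B->plug->B->R->C->L->C->refl->A->L'->E->R'->F->plug->F
Char 3 ('E'): step: R->4, L=3; E->plug->E->R->D->L->H->refl->G->L'->H->R'->C->plug->H
Char 4 ('B'): step: R->5, L=3; B->plug->B->R->G->L->B->refl->D->L'->B->R'->A->plug->G
Char 5 ('G'): step: R->6, L=3; G->plug->A->R->F->L->E->refl->F->L'->A->R'->H->plug->C
Final: ciphertext=DFHGC, RIGHT=6, LEFT=3

Answer: DFHGC 6 3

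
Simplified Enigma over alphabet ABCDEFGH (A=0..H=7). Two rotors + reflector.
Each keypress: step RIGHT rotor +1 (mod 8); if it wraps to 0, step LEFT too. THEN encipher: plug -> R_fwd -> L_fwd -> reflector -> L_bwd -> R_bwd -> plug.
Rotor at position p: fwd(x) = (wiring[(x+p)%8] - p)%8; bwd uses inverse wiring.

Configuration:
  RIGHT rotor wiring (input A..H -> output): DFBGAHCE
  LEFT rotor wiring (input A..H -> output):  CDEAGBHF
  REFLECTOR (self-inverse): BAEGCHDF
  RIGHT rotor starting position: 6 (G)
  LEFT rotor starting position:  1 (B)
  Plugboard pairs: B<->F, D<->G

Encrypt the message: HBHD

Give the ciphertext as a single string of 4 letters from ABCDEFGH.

Answer: GGFG

Derivation:
Char 1 ('H'): step: R->7, L=1; H->plug->H->R->D->L->F->refl->H->L'->C->R'->D->plug->G
Char 2 ('B'): step: R->0, L->2 (L advanced); B->plug->F->R->H->L->B->refl->A->L'->G->R'->D->plug->G
Char 3 ('H'): step: R->1, L=2; H->plug->H->R->C->L->E->refl->C->L'->A->R'->B->plug->F
Char 4 ('D'): step: R->2, L=2; D->plug->G->R->B->L->G->refl->D->L'->F->R'->D->plug->G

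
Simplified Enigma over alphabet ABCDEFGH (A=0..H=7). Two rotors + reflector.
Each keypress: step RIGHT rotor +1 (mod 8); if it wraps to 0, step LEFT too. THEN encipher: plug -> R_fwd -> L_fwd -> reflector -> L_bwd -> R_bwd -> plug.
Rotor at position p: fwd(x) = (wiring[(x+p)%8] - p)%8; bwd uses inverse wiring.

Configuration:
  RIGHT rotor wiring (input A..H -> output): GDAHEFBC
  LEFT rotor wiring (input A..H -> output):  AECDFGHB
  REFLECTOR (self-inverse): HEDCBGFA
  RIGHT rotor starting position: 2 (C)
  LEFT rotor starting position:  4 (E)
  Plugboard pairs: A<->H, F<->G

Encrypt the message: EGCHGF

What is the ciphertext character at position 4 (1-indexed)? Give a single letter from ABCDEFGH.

Char 1 ('E'): step: R->3, L=4; E->plug->E->R->H->L->H->refl->A->L'->F->R'->H->plug->A
Char 2 ('G'): step: R->4, L=4; G->plug->F->R->H->L->H->refl->A->L'->F->R'->C->plug->C
Char 3 ('C'): step: R->5, L=4; C->plug->C->R->F->L->A->refl->H->L'->H->R'->H->plug->A
Char 4 ('H'): step: R->6, L=4; H->plug->A->R->D->L->F->refl->G->L'->G->R'->G->plug->F

F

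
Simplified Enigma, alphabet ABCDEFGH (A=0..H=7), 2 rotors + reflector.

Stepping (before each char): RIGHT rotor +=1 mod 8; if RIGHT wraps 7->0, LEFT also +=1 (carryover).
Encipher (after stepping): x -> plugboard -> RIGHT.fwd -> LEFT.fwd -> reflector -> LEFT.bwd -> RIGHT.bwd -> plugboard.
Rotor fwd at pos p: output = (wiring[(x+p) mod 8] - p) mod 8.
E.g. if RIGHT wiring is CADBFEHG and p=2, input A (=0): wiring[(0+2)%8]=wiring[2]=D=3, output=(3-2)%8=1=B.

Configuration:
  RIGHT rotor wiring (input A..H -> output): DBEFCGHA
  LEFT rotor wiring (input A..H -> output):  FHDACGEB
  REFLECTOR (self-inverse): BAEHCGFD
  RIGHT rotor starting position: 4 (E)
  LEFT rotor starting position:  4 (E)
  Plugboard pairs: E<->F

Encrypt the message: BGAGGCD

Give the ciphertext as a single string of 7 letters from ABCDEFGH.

Char 1 ('B'): step: R->5, L=4; B->plug->B->R->C->L->A->refl->B->L'->E->R'->E->plug->F
Char 2 ('G'): step: R->6, L=4; G->plug->G->R->E->L->B->refl->A->L'->C->R'->B->plug->B
Char 3 ('A'): step: R->7, L=4; A->plug->A->R->B->L->C->refl->E->L'->H->R'->G->plug->G
Char 4 ('G'): step: R->0, L->5 (L advanced); G->plug->G->R->H->L->F->refl->G->L'->F->R'->D->plug->D
Char 5 ('G'): step: R->1, L=5; G->plug->G->R->H->L->F->refl->G->L'->F->R'->E->plug->F
Char 6 ('C'): step: R->2, L=5; C->plug->C->R->A->L->B->refl->A->L'->D->R'->B->plug->B
Char 7 ('D'): step: R->3, L=5; D->plug->D->R->E->L->C->refl->E->L'->C->R'->A->plug->A

Answer: FBGDFBA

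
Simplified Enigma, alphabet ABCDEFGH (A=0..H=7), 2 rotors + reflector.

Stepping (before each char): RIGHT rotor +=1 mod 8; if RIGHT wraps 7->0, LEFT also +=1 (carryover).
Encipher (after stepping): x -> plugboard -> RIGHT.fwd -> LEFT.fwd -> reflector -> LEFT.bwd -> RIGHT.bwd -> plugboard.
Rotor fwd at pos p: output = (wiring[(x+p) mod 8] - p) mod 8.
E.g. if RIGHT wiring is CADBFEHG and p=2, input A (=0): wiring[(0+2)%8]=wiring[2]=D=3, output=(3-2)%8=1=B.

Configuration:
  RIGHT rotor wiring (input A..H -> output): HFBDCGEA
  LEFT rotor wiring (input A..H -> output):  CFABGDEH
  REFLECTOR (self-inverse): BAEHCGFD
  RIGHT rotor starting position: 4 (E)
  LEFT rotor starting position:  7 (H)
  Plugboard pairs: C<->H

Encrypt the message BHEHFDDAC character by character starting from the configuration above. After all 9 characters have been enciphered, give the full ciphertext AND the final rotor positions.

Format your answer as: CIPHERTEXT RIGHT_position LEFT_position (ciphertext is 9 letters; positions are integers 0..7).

Char 1 ('B'): step: R->5, L=7; B->plug->B->R->H->L->F->refl->G->L'->C->R'->D->plug->D
Char 2 ('H'): step: R->6, L=7; H->plug->C->R->B->L->D->refl->H->L'->F->R'->F->plug->F
Char 3 ('E'): step: R->7, L=7; E->plug->E->R->E->L->C->refl->E->L'->G->R'->C->plug->H
Char 4 ('H'): step: R->0, L->0 (L advanced); H->plug->C->R->B->L->F->refl->G->L'->E->R'->G->plug->G
Char 5 ('F'): step: R->1, L=0; F->plug->F->R->D->L->B->refl->A->L'->C->R'->C->plug->H
Char 6 ('D'): step: R->2, L=0; D->plug->D->R->E->L->G->refl->F->L'->B->R'->B->plug->B
Char 7 ('D'): step: R->3, L=0; D->plug->D->R->B->L->F->refl->G->L'->E->R'->F->plug->F
Char 8 ('A'): step: R->4, L=0; A->plug->A->R->G->L->E->refl->C->L'->A->R'->C->plug->H
Char 9 ('C'): step: R->5, L=0; C->plug->H->R->F->L->D->refl->H->L'->H->R'->B->plug->B
Final: ciphertext=DFHGHBFHB, RIGHT=5, LEFT=0

Answer: DFHGHBFHB 5 0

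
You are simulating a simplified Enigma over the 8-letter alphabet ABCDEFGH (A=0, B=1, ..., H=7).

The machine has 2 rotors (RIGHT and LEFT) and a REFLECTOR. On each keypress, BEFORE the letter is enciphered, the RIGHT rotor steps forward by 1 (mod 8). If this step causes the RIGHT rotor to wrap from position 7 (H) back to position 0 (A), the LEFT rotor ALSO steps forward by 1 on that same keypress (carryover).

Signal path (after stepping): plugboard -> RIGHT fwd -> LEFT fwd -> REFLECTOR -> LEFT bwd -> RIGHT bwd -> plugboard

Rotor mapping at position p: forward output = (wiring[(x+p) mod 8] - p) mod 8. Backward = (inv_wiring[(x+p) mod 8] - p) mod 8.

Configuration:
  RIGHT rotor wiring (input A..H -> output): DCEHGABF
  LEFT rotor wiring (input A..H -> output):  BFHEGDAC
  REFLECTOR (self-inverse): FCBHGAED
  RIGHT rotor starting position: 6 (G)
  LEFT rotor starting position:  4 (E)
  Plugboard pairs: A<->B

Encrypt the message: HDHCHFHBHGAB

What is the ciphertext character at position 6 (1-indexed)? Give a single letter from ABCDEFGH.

Char 1 ('H'): step: R->7, L=4; H->plug->H->R->C->L->E->refl->G->L'->D->R'->C->plug->C
Char 2 ('D'): step: R->0, L->5 (L advanced); D->plug->D->R->H->L->B->refl->C->L'->F->R'->H->plug->H
Char 3 ('H'): step: R->1, L=5; H->plug->H->R->C->L->F->refl->A->L'->E->R'->G->plug->G
Char 4 ('C'): step: R->2, L=5; C->plug->C->R->E->L->A->refl->F->L'->C->R'->A->plug->B
Char 5 ('H'): step: R->3, L=5; H->plug->H->R->B->L->D->refl->H->L'->G->R'->D->plug->D
Char 6 ('F'): step: R->4, L=5; F->plug->F->R->G->L->H->refl->D->L'->B->R'->D->plug->D

D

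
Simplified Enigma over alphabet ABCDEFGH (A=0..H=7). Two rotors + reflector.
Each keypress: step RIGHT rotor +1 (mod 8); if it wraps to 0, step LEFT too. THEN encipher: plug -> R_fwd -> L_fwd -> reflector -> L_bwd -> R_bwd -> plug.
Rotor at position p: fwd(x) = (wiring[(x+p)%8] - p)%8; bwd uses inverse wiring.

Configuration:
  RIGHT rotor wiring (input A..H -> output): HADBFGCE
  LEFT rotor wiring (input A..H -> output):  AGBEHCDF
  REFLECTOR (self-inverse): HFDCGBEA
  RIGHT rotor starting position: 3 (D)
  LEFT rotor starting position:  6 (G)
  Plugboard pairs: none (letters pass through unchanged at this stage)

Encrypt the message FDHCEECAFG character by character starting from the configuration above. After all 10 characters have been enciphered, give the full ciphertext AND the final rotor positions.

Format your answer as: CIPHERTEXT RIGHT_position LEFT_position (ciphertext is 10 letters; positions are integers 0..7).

Answer: BGBHGBHCAA 5 7

Derivation:
Char 1 ('F'): step: R->4, L=6; F->plug->F->R->E->L->D->refl->C->L'->C->R'->B->plug->B
Char 2 ('D'): step: R->5, L=6; D->plug->D->R->C->L->C->refl->D->L'->E->R'->G->plug->G
Char 3 ('H'): step: R->6, L=6; H->plug->H->R->A->L->F->refl->B->L'->G->R'->B->plug->B
Char 4 ('C'): step: R->7, L=6; C->plug->C->R->B->L->H->refl->A->L'->D->R'->H->plug->H
Char 5 ('E'): step: R->0, L->7 (L advanced); E->plug->E->R->F->L->A->refl->H->L'->C->R'->G->plug->G
Char 6 ('E'): step: R->1, L=7; E->plug->E->R->F->L->A->refl->H->L'->C->R'->B->plug->B
Char 7 ('C'): step: R->2, L=7; C->plug->C->R->D->L->C->refl->D->L'->G->R'->H->plug->H
Char 8 ('A'): step: R->3, L=7; A->plug->A->R->G->L->D->refl->C->L'->D->R'->C->plug->C
Char 9 ('F'): step: R->4, L=7; F->plug->F->R->E->L->F->refl->B->L'->B->R'->A->plug->A
Char 10 ('G'): step: R->5, L=7; G->plug->G->R->E->L->F->refl->B->L'->B->R'->A->plug->A
Final: ciphertext=BGBHGBHCAA, RIGHT=5, LEFT=7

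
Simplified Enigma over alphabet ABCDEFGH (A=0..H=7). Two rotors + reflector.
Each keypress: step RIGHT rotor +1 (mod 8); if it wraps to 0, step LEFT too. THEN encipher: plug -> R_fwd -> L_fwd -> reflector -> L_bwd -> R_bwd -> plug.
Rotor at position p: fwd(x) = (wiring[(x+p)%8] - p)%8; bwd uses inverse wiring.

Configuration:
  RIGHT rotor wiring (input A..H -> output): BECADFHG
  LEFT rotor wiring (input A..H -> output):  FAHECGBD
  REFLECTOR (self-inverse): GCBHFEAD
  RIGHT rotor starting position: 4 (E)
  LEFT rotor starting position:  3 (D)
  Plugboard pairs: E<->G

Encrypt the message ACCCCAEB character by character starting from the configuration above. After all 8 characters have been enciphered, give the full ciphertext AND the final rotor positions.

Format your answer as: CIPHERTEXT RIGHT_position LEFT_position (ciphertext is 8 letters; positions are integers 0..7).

Char 1 ('A'): step: R->5, L=3; A->plug->A->R->A->L->B->refl->C->L'->F->R'->F->plug->F
Char 2 ('C'): step: R->6, L=3; C->plug->C->R->D->L->G->refl->A->L'->E->R'->E->plug->G
Char 3 ('C'): step: R->7, L=3; C->plug->C->R->F->L->C->refl->B->L'->A->R'->H->plug->H
Char 4 ('C'): step: R->0, L->4 (L advanced); C->plug->C->R->C->L->F->refl->E->L'->F->R'->F->plug->F
Char 5 ('C'): step: R->1, L=4; C->plug->C->R->H->L->A->refl->G->L'->A->R'->H->plug->H
Char 6 ('A'): step: R->2, L=4; A->plug->A->R->A->L->G->refl->A->L'->H->R'->G->plug->E
Char 7 ('E'): step: R->3, L=4; E->plug->G->R->B->L->C->refl->B->L'->E->R'->D->plug->D
Char 8 ('B'): step: R->4, L=4; B->plug->B->R->B->L->C->refl->B->L'->E->R'->H->plug->H
Final: ciphertext=FGHFHEDH, RIGHT=4, LEFT=4

Answer: FGHFHEDH 4 4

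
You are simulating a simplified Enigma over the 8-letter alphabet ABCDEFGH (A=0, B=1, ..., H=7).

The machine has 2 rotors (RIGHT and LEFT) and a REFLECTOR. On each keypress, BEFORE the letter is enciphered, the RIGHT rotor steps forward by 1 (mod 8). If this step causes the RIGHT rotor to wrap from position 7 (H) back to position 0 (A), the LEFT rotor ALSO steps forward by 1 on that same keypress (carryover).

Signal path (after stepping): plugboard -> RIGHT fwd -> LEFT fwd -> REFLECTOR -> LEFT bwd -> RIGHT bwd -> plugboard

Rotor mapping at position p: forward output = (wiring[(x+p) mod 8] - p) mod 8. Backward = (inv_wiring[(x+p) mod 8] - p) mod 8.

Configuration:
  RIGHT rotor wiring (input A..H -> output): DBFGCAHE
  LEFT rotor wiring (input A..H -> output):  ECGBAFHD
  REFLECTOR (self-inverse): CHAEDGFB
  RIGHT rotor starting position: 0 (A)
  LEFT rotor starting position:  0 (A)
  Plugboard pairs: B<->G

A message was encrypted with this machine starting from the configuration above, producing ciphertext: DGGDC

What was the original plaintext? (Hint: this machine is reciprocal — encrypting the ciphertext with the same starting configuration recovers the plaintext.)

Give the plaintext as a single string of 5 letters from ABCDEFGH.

Answer: GBFEF

Derivation:
Char 1 ('D'): step: R->1, L=0; D->plug->D->R->B->L->C->refl->A->L'->E->R'->B->plug->G
Char 2 ('G'): step: R->2, L=0; G->plug->B->R->E->L->A->refl->C->L'->B->R'->G->plug->B
Char 3 ('G'): step: R->3, L=0; G->plug->B->R->H->L->D->refl->E->L'->A->R'->F->plug->F
Char 4 ('D'): step: R->4, L=0; D->plug->D->R->A->L->E->refl->D->L'->H->R'->E->plug->E
Char 5 ('C'): step: R->5, L=0; C->plug->C->R->H->L->D->refl->E->L'->A->R'->F->plug->F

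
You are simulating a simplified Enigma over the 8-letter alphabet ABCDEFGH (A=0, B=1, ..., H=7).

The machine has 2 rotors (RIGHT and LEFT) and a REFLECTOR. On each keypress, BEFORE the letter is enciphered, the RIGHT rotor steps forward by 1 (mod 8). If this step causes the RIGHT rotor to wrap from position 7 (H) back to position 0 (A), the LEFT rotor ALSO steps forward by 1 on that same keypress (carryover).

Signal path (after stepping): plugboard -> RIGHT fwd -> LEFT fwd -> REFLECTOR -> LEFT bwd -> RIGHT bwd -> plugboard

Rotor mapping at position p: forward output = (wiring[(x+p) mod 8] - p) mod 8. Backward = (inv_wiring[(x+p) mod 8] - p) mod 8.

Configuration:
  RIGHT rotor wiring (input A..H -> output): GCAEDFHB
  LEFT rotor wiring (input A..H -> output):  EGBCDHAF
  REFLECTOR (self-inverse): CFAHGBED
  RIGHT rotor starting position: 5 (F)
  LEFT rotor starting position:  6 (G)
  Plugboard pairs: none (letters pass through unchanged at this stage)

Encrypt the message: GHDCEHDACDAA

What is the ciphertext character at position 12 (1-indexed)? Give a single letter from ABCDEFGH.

Char 1 ('G'): step: R->6, L=6; G->plug->G->R->F->L->E->refl->G->L'->C->R'->E->plug->E
Char 2 ('H'): step: R->7, L=6; H->plug->H->R->A->L->C->refl->A->L'->D->R'->C->plug->C
Char 3 ('D'): step: R->0, L->7 (L advanced); D->plug->D->R->E->L->D->refl->H->L'->C->R'->B->plug->B
Char 4 ('C'): step: R->1, L=7; C->plug->C->R->D->L->C->refl->A->L'->G->R'->F->plug->F
Char 5 ('E'): step: R->2, L=7; E->plug->E->R->F->L->E->refl->G->L'->A->R'->H->plug->H
Char 6 ('H'): step: R->3, L=7; H->plug->H->R->F->L->E->refl->G->L'->A->R'->B->plug->B
Char 7 ('D'): step: R->4, L=7; D->plug->D->R->F->L->E->refl->G->L'->A->R'->H->plug->H
Char 8 ('A'): step: R->5, L=7; A->plug->A->R->A->L->G->refl->E->L'->F->R'->E->plug->E
Char 9 ('C'): step: R->6, L=7; C->plug->C->R->A->L->G->refl->E->L'->F->R'->G->plug->G
Char 10 ('D'): step: R->7, L=7; D->plug->D->R->B->L->F->refl->B->L'->H->R'->B->plug->B
Char 11 ('A'): step: R->0, L->0 (L advanced); A->plug->A->R->G->L->A->refl->C->L'->D->R'->E->plug->E
Char 12 ('A'): step: R->1, L=0; A->plug->A->R->B->L->G->refl->E->L'->A->R'->G->plug->G

G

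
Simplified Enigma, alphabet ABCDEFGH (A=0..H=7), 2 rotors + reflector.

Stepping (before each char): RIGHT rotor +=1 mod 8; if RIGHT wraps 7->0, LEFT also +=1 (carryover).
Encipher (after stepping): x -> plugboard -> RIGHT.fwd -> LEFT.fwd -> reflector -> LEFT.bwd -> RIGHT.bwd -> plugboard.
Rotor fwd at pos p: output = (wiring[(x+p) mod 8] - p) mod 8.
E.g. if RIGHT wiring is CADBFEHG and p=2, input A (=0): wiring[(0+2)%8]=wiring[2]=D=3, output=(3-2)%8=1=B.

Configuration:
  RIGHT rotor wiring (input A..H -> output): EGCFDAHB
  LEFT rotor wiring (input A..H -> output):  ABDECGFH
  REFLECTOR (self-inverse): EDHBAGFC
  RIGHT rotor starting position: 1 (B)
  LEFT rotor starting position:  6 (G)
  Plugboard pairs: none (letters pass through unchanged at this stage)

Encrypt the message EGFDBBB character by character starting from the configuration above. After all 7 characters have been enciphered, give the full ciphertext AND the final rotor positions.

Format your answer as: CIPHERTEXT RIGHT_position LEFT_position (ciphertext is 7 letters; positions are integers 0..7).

Answer: HFEHAFC 0 7

Derivation:
Char 1 ('E'): step: R->2, L=6; E->plug->E->R->F->L->G->refl->F->L'->E->R'->H->plug->H
Char 2 ('G'): step: R->3, L=6; G->plug->G->R->D->L->D->refl->B->L'->B->R'->F->plug->F
Char 3 ('F'): step: R->4, L=6; F->plug->F->R->C->L->C->refl->H->L'->A->R'->E->plug->E
Char 4 ('D'): step: R->5, L=6; D->plug->D->R->H->L->A->refl->E->L'->G->R'->H->plug->H
Char 5 ('B'): step: R->6, L=6; B->plug->B->R->D->L->D->refl->B->L'->B->R'->A->plug->A
Char 6 ('B'): step: R->7, L=6; B->plug->B->R->F->L->G->refl->F->L'->E->R'->F->plug->F
Char 7 ('B'): step: R->0, L->7 (L advanced); B->plug->B->R->G->L->H->refl->C->L'->C->R'->C->plug->C
Final: ciphertext=HFEHAFC, RIGHT=0, LEFT=7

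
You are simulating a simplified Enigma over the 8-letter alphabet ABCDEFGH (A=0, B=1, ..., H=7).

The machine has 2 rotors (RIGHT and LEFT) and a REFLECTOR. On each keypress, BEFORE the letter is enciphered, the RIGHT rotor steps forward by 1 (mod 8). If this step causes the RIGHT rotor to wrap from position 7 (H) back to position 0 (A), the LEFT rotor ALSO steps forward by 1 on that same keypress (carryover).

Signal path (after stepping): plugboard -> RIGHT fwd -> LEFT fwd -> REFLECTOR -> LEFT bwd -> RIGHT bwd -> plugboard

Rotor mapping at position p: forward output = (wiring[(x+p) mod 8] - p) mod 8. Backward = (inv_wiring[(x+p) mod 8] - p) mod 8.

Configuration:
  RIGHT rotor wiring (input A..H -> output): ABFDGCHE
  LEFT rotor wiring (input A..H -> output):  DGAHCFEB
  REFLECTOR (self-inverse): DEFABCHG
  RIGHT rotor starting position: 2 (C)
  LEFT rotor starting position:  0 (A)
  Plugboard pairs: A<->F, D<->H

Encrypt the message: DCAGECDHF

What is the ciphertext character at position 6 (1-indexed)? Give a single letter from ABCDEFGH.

Char 1 ('D'): step: R->3, L=0; D->plug->H->R->C->L->A->refl->D->L'->A->R'->A->plug->F
Char 2 ('C'): step: R->4, L=0; C->plug->C->R->D->L->H->refl->G->L'->B->R'->G->plug->G
Char 3 ('A'): step: R->5, L=0; A->plug->F->R->A->L->D->refl->A->L'->C->R'->B->plug->B
Char 4 ('G'): step: R->6, L=0; G->plug->G->R->A->L->D->refl->A->L'->C->R'->C->plug->C
Char 5 ('E'): step: R->7, L=0; E->plug->E->R->E->L->C->refl->F->L'->F->R'->A->plug->F
Char 6 ('C'): step: R->0, L->1 (L advanced); C->plug->C->R->F->L->D->refl->A->L'->G->R'->E->plug->E

E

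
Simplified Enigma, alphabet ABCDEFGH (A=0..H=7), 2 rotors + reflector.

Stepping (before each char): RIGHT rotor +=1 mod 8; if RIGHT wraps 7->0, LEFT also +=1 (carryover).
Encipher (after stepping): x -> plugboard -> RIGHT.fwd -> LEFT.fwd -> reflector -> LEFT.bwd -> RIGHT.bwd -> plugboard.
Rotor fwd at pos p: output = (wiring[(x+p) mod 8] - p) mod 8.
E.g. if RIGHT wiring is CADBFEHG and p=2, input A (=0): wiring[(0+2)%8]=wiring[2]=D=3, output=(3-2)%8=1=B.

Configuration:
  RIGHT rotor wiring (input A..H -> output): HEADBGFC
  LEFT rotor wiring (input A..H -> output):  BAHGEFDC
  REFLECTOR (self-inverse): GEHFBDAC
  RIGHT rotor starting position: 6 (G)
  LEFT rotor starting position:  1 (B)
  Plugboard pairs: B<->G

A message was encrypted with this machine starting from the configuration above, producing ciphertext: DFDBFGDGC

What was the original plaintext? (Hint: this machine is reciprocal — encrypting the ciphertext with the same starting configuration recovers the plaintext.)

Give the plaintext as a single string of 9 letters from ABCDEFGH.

Answer: BHACBDBCB

Derivation:
Char 1 ('D'): step: R->7, L=1; D->plug->D->R->B->L->G->refl->A->L'->H->R'->G->plug->B
Char 2 ('F'): step: R->0, L->2 (L advanced); F->plug->F->R->G->L->H->refl->C->L'->C->R'->H->plug->H
Char 3 ('D'): step: R->1, L=2; D->plug->D->R->A->L->F->refl->D->L'->D->R'->A->plug->A
Char 4 ('B'): step: R->2, L=2; B->plug->G->R->F->L->A->refl->G->L'->H->R'->C->plug->C
Char 5 ('F'): step: R->3, L=2; F->plug->F->R->E->L->B->refl->E->L'->B->R'->G->plug->B
Char 6 ('G'): step: R->4, L=2; G->plug->B->R->C->L->C->refl->H->L'->G->R'->D->plug->D
Char 7 ('D'): step: R->5, L=2; D->plug->D->R->C->L->C->refl->H->L'->G->R'->G->plug->B
Char 8 ('G'): step: R->6, L=2; G->plug->B->R->E->L->B->refl->E->L'->B->R'->C->plug->C
Char 9 ('C'): step: R->7, L=2; C->plug->C->R->F->L->A->refl->G->L'->H->R'->G->plug->B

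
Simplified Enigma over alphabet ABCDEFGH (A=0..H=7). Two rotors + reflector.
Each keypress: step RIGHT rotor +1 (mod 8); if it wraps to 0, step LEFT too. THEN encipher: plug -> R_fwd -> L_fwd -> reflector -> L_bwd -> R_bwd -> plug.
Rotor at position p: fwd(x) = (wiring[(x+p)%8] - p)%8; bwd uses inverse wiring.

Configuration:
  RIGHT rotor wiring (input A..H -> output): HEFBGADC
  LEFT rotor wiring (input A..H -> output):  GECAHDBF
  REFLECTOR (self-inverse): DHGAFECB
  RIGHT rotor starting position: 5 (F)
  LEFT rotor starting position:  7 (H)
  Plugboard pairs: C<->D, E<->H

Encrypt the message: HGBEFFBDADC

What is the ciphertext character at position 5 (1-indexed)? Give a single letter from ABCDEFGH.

Char 1 ('H'): step: R->6, L=7; H->plug->E->R->H->L->C->refl->G->L'->A->R'->G->plug->G
Char 2 ('G'): step: R->7, L=7; G->plug->G->R->B->L->H->refl->B->L'->E->R'->H->plug->E
Char 3 ('B'): step: R->0, L->0 (L advanced); B->plug->B->R->E->L->H->refl->B->L'->G->R'->E->plug->H
Char 4 ('E'): step: R->1, L=0; E->plug->H->R->G->L->B->refl->H->L'->E->R'->B->plug->B
Char 5 ('F'): step: R->2, L=0; F->plug->F->R->A->L->G->refl->C->L'->C->R'->H->plug->E

E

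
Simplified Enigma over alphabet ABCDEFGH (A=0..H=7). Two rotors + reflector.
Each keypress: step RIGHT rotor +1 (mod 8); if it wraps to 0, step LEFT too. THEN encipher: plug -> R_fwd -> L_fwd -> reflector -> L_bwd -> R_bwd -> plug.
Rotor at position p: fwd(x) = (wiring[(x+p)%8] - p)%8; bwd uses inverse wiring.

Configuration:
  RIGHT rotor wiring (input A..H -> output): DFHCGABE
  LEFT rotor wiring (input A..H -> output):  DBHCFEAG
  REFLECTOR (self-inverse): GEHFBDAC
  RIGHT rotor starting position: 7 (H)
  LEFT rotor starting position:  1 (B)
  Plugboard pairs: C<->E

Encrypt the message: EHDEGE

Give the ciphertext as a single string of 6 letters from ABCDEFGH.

Answer: AFADCA

Derivation:
Char 1 ('E'): step: R->0, L->2 (L advanced); E->plug->C->R->H->L->H->refl->C->L'->D->R'->A->plug->A
Char 2 ('H'): step: R->1, L=2; H->plug->H->R->C->L->D->refl->F->L'->A->R'->F->plug->F
Char 3 ('D'): step: R->2, L=2; D->plug->D->R->G->L->B->refl->E->L'->F->R'->A->plug->A
Char 4 ('E'): step: R->3, L=2; E->plug->C->R->F->L->E->refl->B->L'->G->R'->D->plug->D
Char 5 ('G'): step: R->4, L=2; G->plug->G->R->D->L->C->refl->H->L'->H->R'->E->plug->C
Char 6 ('E'): step: R->5, L=2; E->plug->C->R->H->L->H->refl->C->L'->D->R'->A->plug->A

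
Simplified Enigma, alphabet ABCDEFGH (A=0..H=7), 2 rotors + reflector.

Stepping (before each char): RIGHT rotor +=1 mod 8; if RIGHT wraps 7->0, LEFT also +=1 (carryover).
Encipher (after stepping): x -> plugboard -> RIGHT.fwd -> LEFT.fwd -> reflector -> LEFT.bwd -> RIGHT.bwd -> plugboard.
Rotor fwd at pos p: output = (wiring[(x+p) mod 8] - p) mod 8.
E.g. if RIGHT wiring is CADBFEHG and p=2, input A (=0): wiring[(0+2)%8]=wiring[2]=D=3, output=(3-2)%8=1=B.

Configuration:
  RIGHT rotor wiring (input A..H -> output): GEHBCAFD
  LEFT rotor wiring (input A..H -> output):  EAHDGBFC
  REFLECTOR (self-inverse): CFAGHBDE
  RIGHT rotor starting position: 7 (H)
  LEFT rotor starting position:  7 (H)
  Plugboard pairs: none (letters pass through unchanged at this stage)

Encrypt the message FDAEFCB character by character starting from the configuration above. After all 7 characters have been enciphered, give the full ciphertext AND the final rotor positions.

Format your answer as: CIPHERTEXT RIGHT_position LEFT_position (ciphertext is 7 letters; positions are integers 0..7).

Char 1 ('F'): step: R->0, L->0 (L advanced); F->plug->F->R->A->L->E->refl->H->L'->C->R'->E->plug->E
Char 2 ('D'): step: R->1, L=0; D->plug->D->R->B->L->A->refl->C->L'->H->R'->E->plug->E
Char 3 ('A'): step: R->2, L=0; A->plug->A->R->F->L->B->refl->F->L'->G->R'->D->plug->D
Char 4 ('E'): step: R->3, L=0; E->plug->E->R->A->L->E->refl->H->L'->C->R'->D->plug->D
Char 5 ('F'): step: R->4, L=0; F->plug->F->R->A->L->E->refl->H->L'->C->R'->E->plug->E
Char 6 ('C'): step: R->5, L=0; C->plug->C->R->G->L->F->refl->B->L'->F->R'->H->plug->H
Char 7 ('B'): step: R->6, L=0; B->plug->B->R->F->L->B->refl->F->L'->G->R'->D->plug->D
Final: ciphertext=EEDDEHD, RIGHT=6, LEFT=0

Answer: EEDDEHD 6 0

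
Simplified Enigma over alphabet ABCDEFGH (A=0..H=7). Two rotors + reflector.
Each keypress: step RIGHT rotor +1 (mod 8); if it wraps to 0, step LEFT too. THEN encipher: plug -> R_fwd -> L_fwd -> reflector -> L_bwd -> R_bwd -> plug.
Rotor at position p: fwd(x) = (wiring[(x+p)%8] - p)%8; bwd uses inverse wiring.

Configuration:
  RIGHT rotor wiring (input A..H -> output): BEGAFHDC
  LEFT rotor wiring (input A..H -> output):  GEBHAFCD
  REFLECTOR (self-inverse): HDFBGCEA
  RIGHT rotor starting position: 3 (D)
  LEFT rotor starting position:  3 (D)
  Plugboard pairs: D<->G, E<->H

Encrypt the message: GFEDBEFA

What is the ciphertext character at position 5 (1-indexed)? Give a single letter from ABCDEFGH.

Char 1 ('G'): step: R->4, L=3; G->plug->D->R->G->L->B->refl->D->L'->F->R'->E->plug->H
Char 2 ('F'): step: R->5, L=3; F->plug->F->R->B->L->F->refl->C->L'->C->R'->A->plug->A
Char 3 ('E'): step: R->6, L=3; E->plug->H->R->B->L->F->refl->C->L'->C->R'->F->plug->F
Char 4 ('D'): step: R->7, L=3; D->plug->G->R->A->L->E->refl->G->L'->H->R'->D->plug->G
Char 5 ('B'): step: R->0, L->4 (L advanced); B->plug->B->R->E->L->C->refl->F->L'->G->R'->C->plug->C

C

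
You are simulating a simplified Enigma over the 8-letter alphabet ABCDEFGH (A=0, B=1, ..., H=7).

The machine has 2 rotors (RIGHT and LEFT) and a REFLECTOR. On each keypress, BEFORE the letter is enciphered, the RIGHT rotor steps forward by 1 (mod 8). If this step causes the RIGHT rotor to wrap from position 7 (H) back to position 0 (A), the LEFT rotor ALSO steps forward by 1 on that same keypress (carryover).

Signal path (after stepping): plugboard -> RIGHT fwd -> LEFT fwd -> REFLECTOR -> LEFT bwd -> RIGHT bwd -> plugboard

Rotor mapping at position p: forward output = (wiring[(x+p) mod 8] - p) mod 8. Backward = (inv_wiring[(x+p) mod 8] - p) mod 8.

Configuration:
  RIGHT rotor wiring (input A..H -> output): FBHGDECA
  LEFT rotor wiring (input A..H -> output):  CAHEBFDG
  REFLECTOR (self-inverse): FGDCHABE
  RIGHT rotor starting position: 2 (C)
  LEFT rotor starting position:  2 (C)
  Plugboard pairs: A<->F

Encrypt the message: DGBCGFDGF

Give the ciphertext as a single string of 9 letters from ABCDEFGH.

Answer: HEAFCCHAG

Derivation:
Char 1 ('D'): step: R->3, L=2; D->plug->D->R->H->L->G->refl->B->L'->E->R'->H->plug->H
Char 2 ('G'): step: R->4, L=2; G->plug->G->R->D->L->D->refl->C->L'->B->R'->E->plug->E
Char 3 ('B'): step: R->5, L=2; B->plug->B->R->F->L->E->refl->H->L'->C->R'->F->plug->A
Char 4 ('C'): step: R->6, L=2; C->plug->C->R->H->L->G->refl->B->L'->E->R'->A->plug->F
Char 5 ('G'): step: R->7, L=2; G->plug->G->R->F->L->E->refl->H->L'->C->R'->C->plug->C
Char 6 ('F'): step: R->0, L->3 (L advanced); F->plug->A->R->F->L->H->refl->E->L'->H->R'->C->plug->C
Char 7 ('D'): step: R->1, L=3; D->plug->D->R->C->L->C->refl->D->L'->E->R'->H->plug->H
Char 8 ('G'): step: R->2, L=3; G->plug->G->R->D->L->A->refl->F->L'->G->R'->F->plug->A
Char 9 ('F'): step: R->3, L=3; F->plug->A->R->D->L->A->refl->F->L'->G->R'->G->plug->G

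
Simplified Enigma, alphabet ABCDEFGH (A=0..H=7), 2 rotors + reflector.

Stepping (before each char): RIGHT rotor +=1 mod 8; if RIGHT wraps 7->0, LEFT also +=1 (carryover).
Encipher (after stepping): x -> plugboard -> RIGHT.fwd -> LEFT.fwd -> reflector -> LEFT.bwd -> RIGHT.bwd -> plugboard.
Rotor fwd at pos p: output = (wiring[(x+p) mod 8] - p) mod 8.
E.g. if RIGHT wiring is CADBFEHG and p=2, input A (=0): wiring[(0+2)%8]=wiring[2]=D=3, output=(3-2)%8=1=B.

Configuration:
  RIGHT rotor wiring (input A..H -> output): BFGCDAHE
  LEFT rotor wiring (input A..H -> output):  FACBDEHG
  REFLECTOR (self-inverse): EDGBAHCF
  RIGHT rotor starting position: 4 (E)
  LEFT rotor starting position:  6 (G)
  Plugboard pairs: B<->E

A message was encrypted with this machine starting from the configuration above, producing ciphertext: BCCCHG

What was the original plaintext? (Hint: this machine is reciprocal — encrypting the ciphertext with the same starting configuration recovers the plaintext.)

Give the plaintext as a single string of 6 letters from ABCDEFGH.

Char 1 ('B'): step: R->5, L=6; B->plug->E->R->A->L->B->refl->D->L'->F->R'->G->plug->G
Char 2 ('C'): step: R->6, L=6; C->plug->C->R->D->L->C->refl->G->L'->H->R'->D->plug->D
Char 3 ('C'): step: R->7, L=6; C->plug->C->R->G->L->F->refl->H->L'->C->R'->B->plug->E
Char 4 ('C'): step: R->0, L->7 (L advanced); C->plug->C->R->G->L->F->refl->H->L'->A->R'->F->plug->F
Char 5 ('H'): step: R->1, L=7; H->plug->H->R->A->L->H->refl->F->L'->G->R'->F->plug->F
Char 6 ('G'): step: R->2, L=7; G->plug->G->R->H->L->A->refl->E->L'->F->R'->E->plug->B

Answer: GDEFFB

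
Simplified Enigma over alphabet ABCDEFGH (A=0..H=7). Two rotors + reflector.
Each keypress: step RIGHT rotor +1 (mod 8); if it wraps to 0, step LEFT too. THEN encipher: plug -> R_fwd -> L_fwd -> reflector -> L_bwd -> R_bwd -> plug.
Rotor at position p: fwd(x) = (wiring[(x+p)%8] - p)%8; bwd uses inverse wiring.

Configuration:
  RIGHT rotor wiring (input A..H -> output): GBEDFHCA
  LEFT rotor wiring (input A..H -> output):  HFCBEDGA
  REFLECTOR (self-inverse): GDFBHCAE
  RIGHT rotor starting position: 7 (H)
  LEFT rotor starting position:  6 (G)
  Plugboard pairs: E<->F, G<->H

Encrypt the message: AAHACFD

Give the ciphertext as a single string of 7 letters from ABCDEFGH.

Char 1 ('A'): step: R->0, L->7 (L advanced); A->plug->A->R->G->L->E->refl->H->L'->H->R'->F->plug->E
Char 2 ('A'): step: R->1, L=7; A->plug->A->R->A->L->B->refl->D->L'->D->R'->B->plug->B
Char 3 ('H'): step: R->2, L=7; H->plug->G->R->E->L->C->refl->F->L'->F->R'->D->plug->D
Char 4 ('A'): step: R->3, L=7; A->plug->A->R->A->L->B->refl->D->L'->D->R'->F->plug->E
Char 5 ('C'): step: R->4, L=7; C->plug->C->R->G->L->E->refl->H->L'->H->R'->H->plug->G
Char 6 ('F'): step: R->5, L=7; F->plug->E->R->E->L->C->refl->F->L'->F->R'->B->plug->B
Char 7 ('D'): step: R->6, L=7; D->plug->D->R->D->L->D->refl->B->L'->A->R'->C->plug->C

Answer: EBDEGBC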